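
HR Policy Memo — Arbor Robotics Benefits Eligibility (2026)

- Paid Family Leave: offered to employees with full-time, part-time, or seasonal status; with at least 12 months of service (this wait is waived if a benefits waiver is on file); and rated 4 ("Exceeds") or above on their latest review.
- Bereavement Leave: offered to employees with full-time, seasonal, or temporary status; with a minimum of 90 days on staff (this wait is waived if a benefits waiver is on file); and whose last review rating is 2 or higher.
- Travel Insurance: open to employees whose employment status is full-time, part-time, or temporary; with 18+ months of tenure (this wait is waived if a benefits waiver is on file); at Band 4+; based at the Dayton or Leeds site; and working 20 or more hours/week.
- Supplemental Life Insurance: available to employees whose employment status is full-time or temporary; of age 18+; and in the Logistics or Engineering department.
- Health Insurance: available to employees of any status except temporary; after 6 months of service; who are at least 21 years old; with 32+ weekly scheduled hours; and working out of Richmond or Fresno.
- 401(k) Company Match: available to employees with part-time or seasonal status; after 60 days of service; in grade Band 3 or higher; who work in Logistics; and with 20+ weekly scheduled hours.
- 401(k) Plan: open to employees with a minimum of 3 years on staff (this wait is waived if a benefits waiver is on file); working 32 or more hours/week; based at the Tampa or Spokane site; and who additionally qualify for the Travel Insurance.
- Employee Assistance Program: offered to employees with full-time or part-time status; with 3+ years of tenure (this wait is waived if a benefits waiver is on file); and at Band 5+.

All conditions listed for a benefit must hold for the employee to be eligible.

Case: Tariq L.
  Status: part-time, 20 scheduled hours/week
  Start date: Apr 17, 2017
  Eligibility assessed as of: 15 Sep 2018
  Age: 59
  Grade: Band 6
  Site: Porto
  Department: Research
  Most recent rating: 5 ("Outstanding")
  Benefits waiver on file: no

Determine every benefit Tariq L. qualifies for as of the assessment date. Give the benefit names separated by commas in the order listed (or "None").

Service from Apr 17, 2017 to 15 Sep 2018: 516 days.
Paid Family Leave — status part-time ✓; no waiver, service 516 days ≥ 12 months (≈360 days) ✓; rating 5 ≥ 4 ✓ → eligible.
Bereavement Leave — status part-time ✗ (requires full-time, seasonal, or temporary) → not eligible.
Travel Insurance — status part-time ✓; no waiver, service 516 days < 18 months (≈540 days) ✗ → not eligible.
Supplemental Life Insurance — status part-time ✗ (requires full-time or temporary) → not eligible.
Health Insurance — status part-time ✓ (not excluded); service 516 days ≥ 6 months (≈180 days) ✓; age 59 ≥ 21 ✓; 20 hrs/wk < 32 ✗ → not eligible.
401(k) Company Match — status part-time ✓; service 516 days ≥ 60 days ✓; grade Band 6 ≥ Band 3 ✓; dept Research ✗ → not eligible.
401(k) Plan — no waiver, service 516 days < 3 years (≈1095 days) ✗ → not eligible.
Employee Assistance Program — status part-time ✓; no waiver, service 516 days < 3 years (≈1095 days) ✗ → not eligible.

Paid Family Leave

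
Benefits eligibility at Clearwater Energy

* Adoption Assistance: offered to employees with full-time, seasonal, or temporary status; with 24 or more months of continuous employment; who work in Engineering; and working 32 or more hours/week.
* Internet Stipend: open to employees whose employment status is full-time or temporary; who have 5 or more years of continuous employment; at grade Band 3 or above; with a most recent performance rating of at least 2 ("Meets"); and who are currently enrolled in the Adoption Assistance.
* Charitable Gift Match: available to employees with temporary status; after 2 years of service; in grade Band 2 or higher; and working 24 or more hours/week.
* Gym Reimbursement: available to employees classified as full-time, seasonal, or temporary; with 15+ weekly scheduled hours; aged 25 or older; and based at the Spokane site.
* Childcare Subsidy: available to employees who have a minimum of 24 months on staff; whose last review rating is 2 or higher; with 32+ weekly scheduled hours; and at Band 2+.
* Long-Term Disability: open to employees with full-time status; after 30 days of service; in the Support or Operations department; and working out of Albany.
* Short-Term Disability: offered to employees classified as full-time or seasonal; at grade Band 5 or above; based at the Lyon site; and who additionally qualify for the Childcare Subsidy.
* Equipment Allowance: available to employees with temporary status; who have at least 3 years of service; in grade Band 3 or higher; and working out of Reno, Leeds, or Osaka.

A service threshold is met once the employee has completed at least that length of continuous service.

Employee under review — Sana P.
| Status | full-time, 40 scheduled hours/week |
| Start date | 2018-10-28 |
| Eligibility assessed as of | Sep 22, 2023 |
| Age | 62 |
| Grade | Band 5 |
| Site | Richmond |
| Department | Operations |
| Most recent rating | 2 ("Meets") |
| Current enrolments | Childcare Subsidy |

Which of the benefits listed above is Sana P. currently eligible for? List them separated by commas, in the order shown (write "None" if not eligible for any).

Childcare Subsidy

Service from 2018-10-28 to Sep 22, 2023: 1790 days.
Adoption Assistance — status full-time ✓; service 1790 days ≥ 24 months (≈720 days) ✓; dept Operations ✗ → not eligible.
Internet Stipend — status full-time ✓; service 1790 days < 5 years (≈1825 days) ✗ → not eligible.
Charitable Gift Match — status full-time ✗ (requires temporary) → not eligible.
Gym Reimbursement — status full-time ✓; 40 hrs/wk ≥ 15 ✓; age 62 ≥ 25 ✓; site Richmond ✗ (not Spokane) → not eligible.
Childcare Subsidy — service 1790 days ≥ 24 months (≈720 days) ✓; rating 2 ≥ 2 ✓; 40 hrs/wk ≥ 32 ✓; grade Band 5 ≥ Band 2 ✓ → eligible.
Long-Term Disability — status full-time ✓; service 1790 days ≥ 30 days ✓; dept Operations ✓; site Richmond ✗ (not Albany) → not eligible.
Short-Term Disability — status full-time ✓; grade Band 5 ≥ Band 5 ✓; site Richmond ✗ (not Lyon) → not eligible.
Equipment Allowance — status full-time ✗ (requires temporary) → not eligible.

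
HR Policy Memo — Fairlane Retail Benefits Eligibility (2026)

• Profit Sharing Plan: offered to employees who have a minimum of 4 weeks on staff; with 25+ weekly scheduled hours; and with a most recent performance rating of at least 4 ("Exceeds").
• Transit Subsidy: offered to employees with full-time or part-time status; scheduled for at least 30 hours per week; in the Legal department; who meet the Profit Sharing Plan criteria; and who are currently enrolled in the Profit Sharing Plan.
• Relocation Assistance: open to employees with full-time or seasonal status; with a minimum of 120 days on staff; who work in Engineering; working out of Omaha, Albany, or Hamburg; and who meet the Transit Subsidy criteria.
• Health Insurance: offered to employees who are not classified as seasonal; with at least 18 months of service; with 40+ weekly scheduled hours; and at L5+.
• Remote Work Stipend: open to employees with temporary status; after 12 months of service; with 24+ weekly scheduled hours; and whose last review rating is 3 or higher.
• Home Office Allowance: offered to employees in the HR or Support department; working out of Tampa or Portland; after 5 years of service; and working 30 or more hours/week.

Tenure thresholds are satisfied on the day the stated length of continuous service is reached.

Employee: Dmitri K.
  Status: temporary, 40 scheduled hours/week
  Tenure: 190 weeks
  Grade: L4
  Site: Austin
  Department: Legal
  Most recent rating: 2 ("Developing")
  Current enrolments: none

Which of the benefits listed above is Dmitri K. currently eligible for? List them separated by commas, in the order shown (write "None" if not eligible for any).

Profit Sharing Plan — service 190 weeks ≥ 4 weeks ✓; 40 hrs/wk ≥ 25 ✓; rating 2 < 4 ✗ → not eligible.
Transit Subsidy — status temporary ✗ (requires full-time or part-time) → not eligible.
Relocation Assistance — status temporary ✗ (requires full-time or seasonal) → not eligible.
Health Insurance — status temporary ✓ (not excluded); service 190 weeks ≥ 18 months (≈540 days) ✓; 40 hrs/wk ≥ 40 ✓; grade L4 < L5 ✗ → not eligible.
Remote Work Stipend — status temporary ✓; service 190 weeks ≥ 12 months (≈360 days) ✓; 40 hrs/wk ≥ 24 ✓; rating 2 < 3 ✗ → not eligible.
Home Office Allowance — dept Legal ✗ → not eligible.

None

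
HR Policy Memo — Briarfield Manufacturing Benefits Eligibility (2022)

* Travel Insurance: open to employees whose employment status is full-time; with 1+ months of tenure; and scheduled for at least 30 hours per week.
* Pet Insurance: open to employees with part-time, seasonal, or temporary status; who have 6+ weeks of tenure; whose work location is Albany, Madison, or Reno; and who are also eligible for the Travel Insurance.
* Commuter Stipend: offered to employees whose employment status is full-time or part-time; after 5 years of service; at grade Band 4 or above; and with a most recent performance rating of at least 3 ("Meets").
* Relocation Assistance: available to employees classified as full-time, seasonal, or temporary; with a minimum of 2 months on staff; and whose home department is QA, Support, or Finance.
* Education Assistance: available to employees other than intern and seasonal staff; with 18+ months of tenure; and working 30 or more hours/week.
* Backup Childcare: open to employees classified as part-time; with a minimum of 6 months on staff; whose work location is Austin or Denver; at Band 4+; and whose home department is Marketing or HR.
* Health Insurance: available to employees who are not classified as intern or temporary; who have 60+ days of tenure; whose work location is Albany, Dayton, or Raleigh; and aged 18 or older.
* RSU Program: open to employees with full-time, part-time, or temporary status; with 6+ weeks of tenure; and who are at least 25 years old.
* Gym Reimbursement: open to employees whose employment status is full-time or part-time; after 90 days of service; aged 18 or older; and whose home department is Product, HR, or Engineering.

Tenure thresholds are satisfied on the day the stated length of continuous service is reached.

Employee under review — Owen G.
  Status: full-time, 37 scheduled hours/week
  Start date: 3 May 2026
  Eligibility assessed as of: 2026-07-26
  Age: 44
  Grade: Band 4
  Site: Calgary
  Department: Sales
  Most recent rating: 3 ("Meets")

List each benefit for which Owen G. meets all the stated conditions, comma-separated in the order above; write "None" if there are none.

Service from 3 May 2026 to 2026-07-26: 84 days.
Travel Insurance — status full-time ✓; service 84 days ≥ 1 month (≈30 days) ✓; 37 hrs/wk ≥ 30 ✓ → eligible.
Pet Insurance — status full-time ✗ (requires part-time, seasonal, or temporary) → not eligible.
Commuter Stipend — status full-time ✓; service 84 days < 5 years (≈1825 days) ✗ → not eligible.
Relocation Assistance — status full-time ✓; service 84 days ≥ 2 months (≈60 days) ✓; dept Sales ✗ → not eligible.
Education Assistance — status full-time ✓ (not excluded); service 84 days < 18 months (≈540 days) ✗ → not eligible.
Backup Childcare — status full-time ✗ (requires part-time) → not eligible.
Health Insurance — status full-time ✓ (not excluded); service 84 days ≥ 60 days ✓; site Calgary ✗ (not Albany, Dayton, or Raleigh) → not eligible.
RSU Program — status full-time ✓; service 84 days ≥ 6 weeks (≈42 days) ✓; age 44 ≥ 25 ✓ → eligible.
Gym Reimbursement — status full-time ✓; service 84 days < 90 days ✗ → not eligible.

Travel Insurance, RSU Program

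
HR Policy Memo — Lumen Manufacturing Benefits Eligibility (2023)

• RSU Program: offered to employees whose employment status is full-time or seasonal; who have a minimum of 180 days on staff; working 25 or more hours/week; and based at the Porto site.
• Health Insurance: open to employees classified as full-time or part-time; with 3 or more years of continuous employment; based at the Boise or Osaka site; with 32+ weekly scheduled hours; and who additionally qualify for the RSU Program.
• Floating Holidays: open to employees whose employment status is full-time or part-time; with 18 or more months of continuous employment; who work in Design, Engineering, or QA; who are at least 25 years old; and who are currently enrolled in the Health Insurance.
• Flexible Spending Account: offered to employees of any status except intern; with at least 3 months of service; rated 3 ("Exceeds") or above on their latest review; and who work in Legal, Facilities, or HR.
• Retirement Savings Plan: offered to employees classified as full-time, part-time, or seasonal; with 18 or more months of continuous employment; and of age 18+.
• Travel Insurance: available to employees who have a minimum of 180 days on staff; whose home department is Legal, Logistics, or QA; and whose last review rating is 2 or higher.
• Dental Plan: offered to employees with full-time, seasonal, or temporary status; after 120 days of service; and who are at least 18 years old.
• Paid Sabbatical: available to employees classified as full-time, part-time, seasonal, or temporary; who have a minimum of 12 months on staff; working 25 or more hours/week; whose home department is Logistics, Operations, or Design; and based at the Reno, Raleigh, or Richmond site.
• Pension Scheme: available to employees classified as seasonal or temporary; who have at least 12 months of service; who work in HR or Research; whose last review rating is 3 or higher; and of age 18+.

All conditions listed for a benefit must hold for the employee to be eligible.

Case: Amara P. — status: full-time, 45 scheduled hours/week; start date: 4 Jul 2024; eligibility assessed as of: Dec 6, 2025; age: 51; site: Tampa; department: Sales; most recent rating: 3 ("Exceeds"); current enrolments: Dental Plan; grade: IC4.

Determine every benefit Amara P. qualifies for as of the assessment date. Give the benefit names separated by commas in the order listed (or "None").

Dental Plan

Service from 4 Jul 2024 to Dec 6, 2025: 520 days.
RSU Program — status full-time ✓; service 520 days ≥ 180 days ✓; 45 hrs/wk ≥ 25 ✓; site Tampa ✗ (not Porto) → not eligible.
Health Insurance — status full-time ✓; service 520 days < 3 years (≈1095 days) ✗ → not eligible.
Floating Holidays — status full-time ✓; service 520 days < 18 months (≈540 days) ✗ → not eligible.
Flexible Spending Account — status full-time ✓ (not excluded); service 520 days ≥ 3 months (≈90 days) ✓; rating 3 ≥ 3 ✓; dept Sales ✗ → not eligible.
Retirement Savings Plan — status full-time ✓; service 520 days < 18 months (≈540 days) ✗ → not eligible.
Travel Insurance — service 520 days ≥ 180 days ✓; dept Sales ✗ → not eligible.
Dental Plan — status full-time ✓; service 520 days ≥ 120 days ✓; age 51 ≥ 18 ✓ → eligible.
Paid Sabbatical — status full-time ✓; service 520 days ≥ 12 months (≈360 days) ✓; 45 hrs/wk ≥ 25 ✓; dept Sales ✗ → not eligible.
Pension Scheme — status full-time ✗ (requires seasonal or temporary) → not eligible.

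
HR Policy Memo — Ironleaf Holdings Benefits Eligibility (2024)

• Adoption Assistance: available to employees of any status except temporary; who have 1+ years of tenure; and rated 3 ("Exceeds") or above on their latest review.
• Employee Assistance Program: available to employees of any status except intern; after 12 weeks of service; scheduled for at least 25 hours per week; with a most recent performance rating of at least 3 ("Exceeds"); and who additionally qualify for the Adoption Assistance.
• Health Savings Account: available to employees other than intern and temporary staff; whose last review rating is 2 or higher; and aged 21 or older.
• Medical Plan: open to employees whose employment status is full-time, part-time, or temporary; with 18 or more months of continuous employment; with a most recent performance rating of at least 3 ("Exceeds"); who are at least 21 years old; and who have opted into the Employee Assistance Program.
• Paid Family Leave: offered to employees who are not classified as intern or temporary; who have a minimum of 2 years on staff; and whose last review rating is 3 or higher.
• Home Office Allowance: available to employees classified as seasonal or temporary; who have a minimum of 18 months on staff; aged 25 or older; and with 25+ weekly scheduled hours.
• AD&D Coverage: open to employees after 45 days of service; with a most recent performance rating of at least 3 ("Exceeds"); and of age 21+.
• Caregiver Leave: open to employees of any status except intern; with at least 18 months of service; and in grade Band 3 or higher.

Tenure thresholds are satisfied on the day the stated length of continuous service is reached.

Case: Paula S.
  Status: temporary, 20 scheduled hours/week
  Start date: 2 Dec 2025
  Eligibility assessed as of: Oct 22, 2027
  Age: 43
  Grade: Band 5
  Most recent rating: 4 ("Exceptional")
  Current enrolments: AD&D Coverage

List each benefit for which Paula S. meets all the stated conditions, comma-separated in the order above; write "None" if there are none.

Service from 2 Dec 2025 to Oct 22, 2027: 689 days.
Adoption Assistance — status temporary ✗ (excluded) → not eligible.
Employee Assistance Program — status temporary ✓ (not excluded); service 689 days ≥ 12 weeks (≈84 days) ✓; 20 hrs/wk < 25 ✗ → not eligible.
Health Savings Account — status temporary ✗ (excluded) → not eligible.
Medical Plan — status temporary ✓; service 689 days ≥ 18 months (≈540 days) ✓; rating 4 ≥ 3 ✓; age 43 ≥ 21 ✓; not enrolled in Employee Assistance Program ✗ → not eligible.
Paid Family Leave — status temporary ✗ (excluded) → not eligible.
Home Office Allowance — status temporary ✓; service 689 days ≥ 18 months (≈540 days) ✓; age 43 ≥ 25 ✓; 20 hrs/wk < 25 ✗ → not eligible.
AD&D Coverage — service 689 days ≥ 45 days ✓; rating 4 ≥ 3 ✓; age 43 ≥ 21 ✓ → eligible.
Caregiver Leave — status temporary ✓ (not excluded); service 689 days ≥ 18 months (≈540 days) ✓; grade Band 5 ≥ Band 3 ✓ → eligible.

AD&D Coverage, Caregiver Leave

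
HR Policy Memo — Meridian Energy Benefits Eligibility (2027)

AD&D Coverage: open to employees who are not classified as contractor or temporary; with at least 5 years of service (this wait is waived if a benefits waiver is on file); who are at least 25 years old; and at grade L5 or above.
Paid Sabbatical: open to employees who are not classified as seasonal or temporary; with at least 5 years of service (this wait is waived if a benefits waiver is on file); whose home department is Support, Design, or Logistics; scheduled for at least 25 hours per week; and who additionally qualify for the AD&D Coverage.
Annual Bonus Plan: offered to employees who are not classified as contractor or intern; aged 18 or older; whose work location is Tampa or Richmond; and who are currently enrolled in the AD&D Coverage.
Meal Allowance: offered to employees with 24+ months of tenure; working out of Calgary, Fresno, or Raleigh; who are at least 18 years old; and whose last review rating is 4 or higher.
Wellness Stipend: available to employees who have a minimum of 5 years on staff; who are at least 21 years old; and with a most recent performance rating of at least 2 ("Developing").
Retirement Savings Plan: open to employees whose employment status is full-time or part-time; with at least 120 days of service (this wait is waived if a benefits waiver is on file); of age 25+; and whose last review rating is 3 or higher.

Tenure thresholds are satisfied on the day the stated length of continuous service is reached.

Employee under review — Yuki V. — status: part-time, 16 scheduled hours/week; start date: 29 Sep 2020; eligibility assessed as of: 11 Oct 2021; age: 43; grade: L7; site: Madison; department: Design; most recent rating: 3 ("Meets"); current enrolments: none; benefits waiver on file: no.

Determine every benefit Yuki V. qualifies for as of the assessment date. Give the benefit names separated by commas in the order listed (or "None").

Retirement Savings Plan

Service from 29 Sep 2020 to 11 Oct 2021: 377 days.
AD&D Coverage — status part-time ✓ (not excluded); no waiver, service 377 days < 5 years (≈1825 days) ✗ → not eligible.
Paid Sabbatical — status part-time ✓ (not excluded); no waiver, service 377 days < 5 years (≈1825 days) ✗ → not eligible.
Annual Bonus Plan — status part-time ✓ (not excluded); age 43 ≥ 18 ✓; site Madison ✗ (not Tampa or Richmond) → not eligible.
Meal Allowance — service 377 days < 24 months (≈720 days) ✗ → not eligible.
Wellness Stipend — service 377 days < 5 years (≈1825 days) ✗ → not eligible.
Retirement Savings Plan — status part-time ✓; no waiver, service 377 days ≥ 120 days ✓; age 43 ≥ 25 ✓; rating 3 ≥ 3 ✓ → eligible.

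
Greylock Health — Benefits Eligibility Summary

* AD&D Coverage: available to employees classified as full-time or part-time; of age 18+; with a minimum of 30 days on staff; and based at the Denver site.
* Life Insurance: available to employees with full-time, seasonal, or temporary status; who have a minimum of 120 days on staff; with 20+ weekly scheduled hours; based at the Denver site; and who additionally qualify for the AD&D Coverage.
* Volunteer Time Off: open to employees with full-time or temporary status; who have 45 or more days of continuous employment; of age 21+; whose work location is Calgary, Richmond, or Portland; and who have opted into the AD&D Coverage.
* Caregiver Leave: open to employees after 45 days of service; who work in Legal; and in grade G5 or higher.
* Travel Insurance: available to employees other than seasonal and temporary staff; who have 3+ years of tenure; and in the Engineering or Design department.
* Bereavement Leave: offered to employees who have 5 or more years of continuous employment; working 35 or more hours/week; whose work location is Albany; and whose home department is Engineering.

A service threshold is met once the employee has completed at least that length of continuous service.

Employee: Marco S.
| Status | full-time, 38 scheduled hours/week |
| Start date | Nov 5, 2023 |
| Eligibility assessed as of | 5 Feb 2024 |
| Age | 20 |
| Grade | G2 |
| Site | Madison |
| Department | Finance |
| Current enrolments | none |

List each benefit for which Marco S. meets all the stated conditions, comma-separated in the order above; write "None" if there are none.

Service from Nov 5, 2023 to 5 Feb 2024: 92 days.
AD&D Coverage — status full-time ✓; age 20 ≥ 18 ✓; service 92 days ≥ 30 days ✓; site Madison ✗ (not Denver) → not eligible.
Life Insurance — status full-time ✓; service 92 days < 120 days ✗ → not eligible.
Volunteer Time Off — status full-time ✓; service 92 days ≥ 45 days ✓; age 20 < 21 ✗ → not eligible.
Caregiver Leave — service 92 days ≥ 45 days ✓; dept Finance ✗ → not eligible.
Travel Insurance — status full-time ✓ (not excluded); service 92 days < 3 years (≈1095 days) ✗ → not eligible.
Bereavement Leave — service 92 days < 5 years (≈1825 days) ✗ → not eligible.

None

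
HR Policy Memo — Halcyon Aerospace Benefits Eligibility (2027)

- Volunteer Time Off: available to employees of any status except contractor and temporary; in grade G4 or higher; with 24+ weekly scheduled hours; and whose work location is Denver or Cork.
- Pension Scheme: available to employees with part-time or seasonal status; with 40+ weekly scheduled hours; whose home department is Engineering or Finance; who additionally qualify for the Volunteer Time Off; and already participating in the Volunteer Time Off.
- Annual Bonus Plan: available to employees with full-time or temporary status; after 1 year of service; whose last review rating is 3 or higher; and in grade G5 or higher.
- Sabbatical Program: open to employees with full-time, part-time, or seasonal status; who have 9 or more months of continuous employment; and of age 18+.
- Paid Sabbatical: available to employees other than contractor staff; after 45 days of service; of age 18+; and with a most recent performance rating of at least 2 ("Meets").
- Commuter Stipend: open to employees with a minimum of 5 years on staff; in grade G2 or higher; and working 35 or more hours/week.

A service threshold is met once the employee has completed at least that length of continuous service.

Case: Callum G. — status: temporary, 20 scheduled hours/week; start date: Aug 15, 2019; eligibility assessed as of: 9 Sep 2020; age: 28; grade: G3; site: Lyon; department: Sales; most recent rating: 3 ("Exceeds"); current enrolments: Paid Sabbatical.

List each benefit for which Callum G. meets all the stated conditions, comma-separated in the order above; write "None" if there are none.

Service from Aug 15, 2019 to 9 Sep 2020: 391 days.
Volunteer Time Off — status temporary ✗ (excluded) → not eligible.
Pension Scheme — status temporary ✗ (requires part-time or seasonal) → not eligible.
Annual Bonus Plan — status temporary ✓; service 391 days ≥ 1 year (≈365 days) ✓; rating 3 ≥ 3 ✓; grade G3 < G5 ✗ → not eligible.
Sabbatical Program — status temporary ✗ (requires full-time, part-time, or seasonal) → not eligible.
Paid Sabbatical — status temporary ✓ (not excluded); service 391 days ≥ 45 days ✓; age 28 ≥ 18 ✓; rating 3 ≥ 2 ✓ → eligible.
Commuter Stipend — service 391 days < 5 years (≈1825 days) ✗ → not eligible.

Paid Sabbatical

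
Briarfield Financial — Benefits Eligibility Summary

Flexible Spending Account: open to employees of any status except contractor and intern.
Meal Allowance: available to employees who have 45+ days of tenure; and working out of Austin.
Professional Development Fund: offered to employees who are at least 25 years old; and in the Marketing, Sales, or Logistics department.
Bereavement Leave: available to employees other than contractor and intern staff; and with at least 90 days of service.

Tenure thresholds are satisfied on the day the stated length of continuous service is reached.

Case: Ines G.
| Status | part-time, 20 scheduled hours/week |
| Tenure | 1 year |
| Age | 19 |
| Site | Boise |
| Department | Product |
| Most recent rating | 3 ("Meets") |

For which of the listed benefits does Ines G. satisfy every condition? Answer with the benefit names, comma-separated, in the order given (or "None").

Flexible Spending Account — status part-time ✓ (not excluded) → eligible.
Meal Allowance — service 1 year ≥ 45 days ✓; site Boise ✗ (not Austin) → not eligible.
Professional Development Fund — age 19 < 25 ✗ → not eligible.
Bereavement Leave — status part-time ✓ (not excluded); service 1 year ≥ 90 days ✓ → eligible.

Flexible Spending Account, Bereavement Leave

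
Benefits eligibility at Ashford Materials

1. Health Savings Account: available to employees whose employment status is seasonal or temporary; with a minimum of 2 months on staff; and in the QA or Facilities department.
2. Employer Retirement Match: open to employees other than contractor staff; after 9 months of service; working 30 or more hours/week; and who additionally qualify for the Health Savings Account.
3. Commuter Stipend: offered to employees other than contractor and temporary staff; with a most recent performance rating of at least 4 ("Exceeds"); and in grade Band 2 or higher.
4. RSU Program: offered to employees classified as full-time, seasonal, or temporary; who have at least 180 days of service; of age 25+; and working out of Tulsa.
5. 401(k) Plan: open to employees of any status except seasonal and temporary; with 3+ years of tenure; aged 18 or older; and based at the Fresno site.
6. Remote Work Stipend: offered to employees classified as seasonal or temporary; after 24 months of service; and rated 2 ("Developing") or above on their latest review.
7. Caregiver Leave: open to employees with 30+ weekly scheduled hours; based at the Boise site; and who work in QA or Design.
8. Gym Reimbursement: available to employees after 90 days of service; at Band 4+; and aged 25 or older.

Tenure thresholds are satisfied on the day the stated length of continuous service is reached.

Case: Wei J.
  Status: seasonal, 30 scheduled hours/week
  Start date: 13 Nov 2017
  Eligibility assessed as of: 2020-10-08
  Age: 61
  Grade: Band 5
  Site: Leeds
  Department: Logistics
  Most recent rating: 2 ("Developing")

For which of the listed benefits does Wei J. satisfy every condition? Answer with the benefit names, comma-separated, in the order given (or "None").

Remote Work Stipend, Gym Reimbursement

Service from 13 Nov 2017 to 2020-10-08: 1060 days.
Health Savings Account — status seasonal ✓; service 1060 days ≥ 2 months (≈60 days) ✓; dept Logistics ✗ → not eligible.
Employer Retirement Match — status seasonal ✓ (not excluded); service 1060 days ≥ 9 months (≈270 days) ✓; 30 hrs/wk ≥ 30 ✓; not eligible for Health Savings Account ✗ → not eligible.
Commuter Stipend — status seasonal ✓ (not excluded); rating 2 < 4 ✗ → not eligible.
RSU Program — status seasonal ✓; service 1060 days ≥ 180 days ✓; age 61 ≥ 25 ✓; site Leeds ✗ (not Tulsa) → not eligible.
401(k) Plan — status seasonal ✗ (excluded) → not eligible.
Remote Work Stipend — status seasonal ✓; service 1060 days ≥ 24 months (≈720 days) ✓; rating 2 ≥ 2 ✓ → eligible.
Caregiver Leave — 30 hrs/wk ≥ 30 ✓; site Leeds ✗ (not Boise) → not eligible.
Gym Reimbursement — service 1060 days ≥ 90 days ✓; grade Band 5 ≥ Band 4 ✓; age 61 ≥ 25 ✓ → eligible.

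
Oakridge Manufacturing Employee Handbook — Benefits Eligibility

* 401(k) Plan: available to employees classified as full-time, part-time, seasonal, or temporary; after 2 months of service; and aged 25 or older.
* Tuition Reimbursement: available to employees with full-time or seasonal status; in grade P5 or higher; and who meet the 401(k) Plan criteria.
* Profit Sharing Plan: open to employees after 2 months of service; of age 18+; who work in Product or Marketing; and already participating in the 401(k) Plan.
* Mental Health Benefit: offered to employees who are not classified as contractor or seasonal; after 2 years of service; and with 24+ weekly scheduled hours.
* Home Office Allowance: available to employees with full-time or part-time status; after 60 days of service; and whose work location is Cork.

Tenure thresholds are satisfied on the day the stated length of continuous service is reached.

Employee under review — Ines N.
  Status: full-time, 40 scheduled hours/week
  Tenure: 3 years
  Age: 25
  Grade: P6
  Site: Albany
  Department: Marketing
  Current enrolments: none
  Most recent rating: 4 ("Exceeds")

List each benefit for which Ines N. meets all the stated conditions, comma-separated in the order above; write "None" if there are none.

401(k) Plan, Tuition Reimbursement, Mental Health Benefit

401(k) Plan — status full-time ✓; service 3 years ≥ 2 months (≈60 days) ✓; age 25 ≥ 25 ✓ → eligible.
Tuition Reimbursement — status full-time ✓; grade P6 ≥ P5 ✓; eligible for 401(k) Plan ✓ → eligible.
Profit Sharing Plan — service 3 years ≥ 2 months (≈60 days) ✓; age 25 ≥ 18 ✓; dept Marketing ✓; not enrolled in 401(k) Plan ✗ → not eligible.
Mental Health Benefit — status full-time ✓ (not excluded); service 3 years ≥ 2 years ✓; 40 hrs/wk ≥ 24 ✓ → eligible.
Home Office Allowance — status full-time ✓; service 3 years ≥ 60 days ✓; site Albany ✗ (not Cork) → not eligible.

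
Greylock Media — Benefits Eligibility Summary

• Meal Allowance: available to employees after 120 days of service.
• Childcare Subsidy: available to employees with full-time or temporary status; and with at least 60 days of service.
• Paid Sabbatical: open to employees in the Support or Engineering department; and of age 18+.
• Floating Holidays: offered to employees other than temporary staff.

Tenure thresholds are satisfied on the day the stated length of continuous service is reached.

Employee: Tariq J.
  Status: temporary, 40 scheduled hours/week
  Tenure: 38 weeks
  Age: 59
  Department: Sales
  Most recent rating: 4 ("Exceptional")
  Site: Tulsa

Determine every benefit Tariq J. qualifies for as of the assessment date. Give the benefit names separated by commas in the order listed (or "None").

Meal Allowance, Childcare Subsidy

Meal Allowance — service 38 weeks ≥ 120 days ✓ → eligible.
Childcare Subsidy — status temporary ✓; service 38 weeks ≥ 60 days ✓ → eligible.
Paid Sabbatical — dept Sales ✗ → not eligible.
Floating Holidays — status temporary ✗ (excluded) → not eligible.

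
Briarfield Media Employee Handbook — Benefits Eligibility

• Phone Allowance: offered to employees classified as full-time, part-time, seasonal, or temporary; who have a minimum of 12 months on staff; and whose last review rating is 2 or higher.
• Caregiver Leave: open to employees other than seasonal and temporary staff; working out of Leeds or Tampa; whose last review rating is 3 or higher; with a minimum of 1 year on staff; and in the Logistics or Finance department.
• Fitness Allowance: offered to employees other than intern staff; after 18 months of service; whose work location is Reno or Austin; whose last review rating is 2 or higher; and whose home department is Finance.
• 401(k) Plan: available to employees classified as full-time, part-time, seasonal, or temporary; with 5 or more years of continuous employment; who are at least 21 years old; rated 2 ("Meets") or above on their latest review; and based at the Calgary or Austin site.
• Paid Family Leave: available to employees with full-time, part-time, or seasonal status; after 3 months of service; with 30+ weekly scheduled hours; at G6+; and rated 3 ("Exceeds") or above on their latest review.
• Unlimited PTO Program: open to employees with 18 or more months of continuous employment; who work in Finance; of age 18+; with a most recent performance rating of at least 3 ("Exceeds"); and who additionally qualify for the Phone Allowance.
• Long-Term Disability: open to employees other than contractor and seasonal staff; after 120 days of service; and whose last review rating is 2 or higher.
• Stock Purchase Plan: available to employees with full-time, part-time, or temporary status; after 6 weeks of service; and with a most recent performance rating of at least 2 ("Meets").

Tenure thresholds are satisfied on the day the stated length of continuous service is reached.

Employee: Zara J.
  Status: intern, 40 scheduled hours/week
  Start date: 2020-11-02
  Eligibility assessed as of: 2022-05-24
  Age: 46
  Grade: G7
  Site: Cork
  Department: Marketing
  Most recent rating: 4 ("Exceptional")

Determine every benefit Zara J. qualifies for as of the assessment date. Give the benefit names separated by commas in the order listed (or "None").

Service from 2020-11-02 to 2022-05-24: 568 days.
Phone Allowance — status intern ✗ (requires full-time, part-time, seasonal, or temporary) → not eligible.
Caregiver Leave — status intern ✓ (not excluded); site Cork ✗ (not Leeds or Tampa) → not eligible.
Fitness Allowance — status intern ✗ (excluded) → not eligible.
401(k) Plan — status intern ✗ (requires full-time, part-time, seasonal, or temporary) → not eligible.
Paid Family Leave — status intern ✗ (requires full-time, part-time, or seasonal) → not eligible.
Unlimited PTO Program — service 568 days ≥ 18 months (≈540 days) ✓; dept Marketing ✗ → not eligible.
Long-Term Disability — status intern ✓ (not excluded); service 568 days ≥ 120 days ✓; rating 4 ≥ 2 ✓ → eligible.
Stock Purchase Plan — status intern ✗ (requires full-time, part-time, or temporary) → not eligible.

Long-Term Disability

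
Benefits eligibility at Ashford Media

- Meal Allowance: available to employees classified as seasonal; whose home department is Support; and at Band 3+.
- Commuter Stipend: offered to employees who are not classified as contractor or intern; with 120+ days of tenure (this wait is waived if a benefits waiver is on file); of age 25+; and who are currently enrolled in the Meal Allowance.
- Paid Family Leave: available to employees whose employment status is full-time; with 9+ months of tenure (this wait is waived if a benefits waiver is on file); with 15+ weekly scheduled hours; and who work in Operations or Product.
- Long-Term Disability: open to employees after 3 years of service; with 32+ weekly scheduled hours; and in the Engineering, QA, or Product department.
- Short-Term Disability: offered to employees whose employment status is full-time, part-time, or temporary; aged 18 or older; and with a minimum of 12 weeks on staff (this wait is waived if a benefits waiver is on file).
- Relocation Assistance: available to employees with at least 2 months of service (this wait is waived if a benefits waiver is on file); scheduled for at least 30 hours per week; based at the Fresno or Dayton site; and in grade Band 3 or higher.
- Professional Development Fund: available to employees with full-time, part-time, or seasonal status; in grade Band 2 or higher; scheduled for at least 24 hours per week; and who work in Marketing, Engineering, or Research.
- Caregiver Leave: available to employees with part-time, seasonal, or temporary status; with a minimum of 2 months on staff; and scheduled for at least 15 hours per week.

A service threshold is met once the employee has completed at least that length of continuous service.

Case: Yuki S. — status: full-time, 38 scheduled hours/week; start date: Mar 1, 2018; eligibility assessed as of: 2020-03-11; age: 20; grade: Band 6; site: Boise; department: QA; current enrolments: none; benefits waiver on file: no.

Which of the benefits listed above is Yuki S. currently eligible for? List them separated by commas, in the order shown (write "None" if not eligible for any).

Short-Term Disability

Service from Mar 1, 2018 to 2020-03-11: 741 days.
Meal Allowance — status full-time ✗ (requires seasonal) → not eligible.
Commuter Stipend — status full-time ✓ (not excluded); no waiver, service 741 days ≥ 120 days ✓; age 20 < 25 ✗ → not eligible.
Paid Family Leave — status full-time ✓; no waiver, service 741 days ≥ 9 months (≈270 days) ✓; 38 hrs/wk ≥ 15 ✓; dept QA ✗ → not eligible.
Long-Term Disability — service 741 days < 3 years (≈1095 days) ✗ → not eligible.
Short-Term Disability — status full-time ✓; age 20 ≥ 18 ✓; no waiver, service 741 days ≥ 12 weeks (≈84 days) ✓ → eligible.
Relocation Assistance — no waiver, service 741 days ≥ 2 months (≈60 days) ✓; 38 hrs/wk ≥ 30 ✓; site Boise ✗ (not Fresno or Dayton) → not eligible.
Professional Development Fund — status full-time ✓; grade Band 6 ≥ Band 2 ✓; 38 hrs/wk ≥ 24 ✓; dept QA ✗ → not eligible.
Caregiver Leave — status full-time ✗ (requires part-time, seasonal, or temporary) → not eligible.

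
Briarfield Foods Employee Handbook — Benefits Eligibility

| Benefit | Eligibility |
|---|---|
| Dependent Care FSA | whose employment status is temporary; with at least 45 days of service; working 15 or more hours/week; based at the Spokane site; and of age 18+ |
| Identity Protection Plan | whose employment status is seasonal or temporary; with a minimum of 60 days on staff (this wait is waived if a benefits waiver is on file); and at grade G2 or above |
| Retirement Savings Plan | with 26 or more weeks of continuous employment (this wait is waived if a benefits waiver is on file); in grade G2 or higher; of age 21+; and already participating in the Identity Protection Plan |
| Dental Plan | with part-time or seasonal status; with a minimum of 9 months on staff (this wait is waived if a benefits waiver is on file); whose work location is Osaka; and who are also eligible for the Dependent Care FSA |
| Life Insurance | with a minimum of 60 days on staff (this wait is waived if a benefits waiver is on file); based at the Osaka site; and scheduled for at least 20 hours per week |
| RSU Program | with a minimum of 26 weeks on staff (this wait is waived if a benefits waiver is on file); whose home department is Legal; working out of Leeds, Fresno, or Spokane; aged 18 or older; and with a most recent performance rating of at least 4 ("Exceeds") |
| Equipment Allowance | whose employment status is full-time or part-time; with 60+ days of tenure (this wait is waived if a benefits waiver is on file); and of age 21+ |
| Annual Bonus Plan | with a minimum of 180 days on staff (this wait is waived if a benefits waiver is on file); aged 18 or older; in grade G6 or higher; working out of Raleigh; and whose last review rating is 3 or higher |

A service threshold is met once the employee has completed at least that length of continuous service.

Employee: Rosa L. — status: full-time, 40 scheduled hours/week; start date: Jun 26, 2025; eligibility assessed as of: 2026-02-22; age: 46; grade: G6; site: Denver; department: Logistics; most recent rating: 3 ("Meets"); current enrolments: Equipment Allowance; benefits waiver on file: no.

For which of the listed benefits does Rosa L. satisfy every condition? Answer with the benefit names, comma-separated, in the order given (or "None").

Equipment Allowance

Service from Jun 26, 2025 to 2026-02-22: 241 days.
Dependent Care FSA — status full-time ✗ (requires temporary) → not eligible.
Identity Protection Plan — status full-time ✗ (requires seasonal or temporary) → not eligible.
Retirement Savings Plan — no waiver, service 241 days ≥ 26 weeks (≈182 days) ✓; grade G6 ≥ G2 ✓; age 46 ≥ 21 ✓; not enrolled in Identity Protection Plan ✗ → not eligible.
Dental Plan — status full-time ✗ (requires part-time or seasonal) → not eligible.
Life Insurance — no waiver, service 241 days ≥ 60 days ✓; site Denver ✗ (not Osaka) → not eligible.
RSU Program — no waiver, service 241 days ≥ 26 weeks (≈182 days) ✓; dept Logistics ✗ → not eligible.
Equipment Allowance — status full-time ✓; no waiver, service 241 days ≥ 60 days ✓; age 46 ≥ 21 ✓ → eligible.
Annual Bonus Plan — no waiver, service 241 days ≥ 180 days ✓; age 46 ≥ 18 ✓; grade G6 ≥ G6 ✓; site Denver ✗ (not Raleigh) → not eligible.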